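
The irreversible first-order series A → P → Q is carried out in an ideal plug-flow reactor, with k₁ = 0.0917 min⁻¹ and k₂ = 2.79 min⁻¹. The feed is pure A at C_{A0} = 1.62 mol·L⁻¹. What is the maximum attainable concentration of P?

At the optimum, C_{P,max}/C_{A0} = (k₁/k₂)^[k₂/(k₂−k₁)].
= (0.0917/2.79)^(2.79/(2.79−0.0917)) = (0.03287)^(1.034) = 0.02927.
C_{P,max} = 0.02927×1.62 = 0.0474 mol·L⁻¹.

0.0474 mol·L⁻¹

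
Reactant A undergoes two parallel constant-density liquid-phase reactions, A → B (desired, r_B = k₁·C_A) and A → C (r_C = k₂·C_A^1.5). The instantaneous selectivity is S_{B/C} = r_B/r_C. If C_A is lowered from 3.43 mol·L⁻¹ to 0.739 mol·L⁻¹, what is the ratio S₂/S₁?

S_{B/C} = (k₁/k₂)·C_A^-0.5, so S₂/S₁ = (C_{A,2}/C_{A,1})^-0.5.
= (0.739/3.43)^(-0.5) = (0.2155)^(-0.5) = 2.15.

2.15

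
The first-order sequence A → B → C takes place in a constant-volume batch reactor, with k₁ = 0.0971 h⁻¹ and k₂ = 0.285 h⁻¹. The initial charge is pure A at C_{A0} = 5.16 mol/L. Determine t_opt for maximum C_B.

For first-order series the maximum of C_B occurs at t_opt = ln(k₂/k₁)/(k₂−k₁).
= ln(0.285/0.0971)/(0.285−0.0971) = ln(2.935)/0.1879 = 1.077/0.1879 = 5.73 h.

5.73 h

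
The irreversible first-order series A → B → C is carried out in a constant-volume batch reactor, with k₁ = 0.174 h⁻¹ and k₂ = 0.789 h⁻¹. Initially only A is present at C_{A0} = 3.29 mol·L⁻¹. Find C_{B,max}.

0.473 mol·L⁻¹

For a first-order series the maximum intermediate yield is C_{B,max}/C_{A0} = (k₁/k₂)^[k₂/(k₂−k₁)].
= (0.174/0.789)^(0.789/(0.789−0.174)) = (0.2205)^(1.283) = 0.1438.
C_{B,max} = 0.1438×3.29 = 0.473 mol·L⁻¹.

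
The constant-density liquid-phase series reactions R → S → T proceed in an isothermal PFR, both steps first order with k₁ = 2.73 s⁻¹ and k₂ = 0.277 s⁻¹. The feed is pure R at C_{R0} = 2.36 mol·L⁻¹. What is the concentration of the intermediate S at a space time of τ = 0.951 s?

1.82 mol·L⁻¹

Solving the coupled first-order balances gives C_S(τ) = [k₁/(k₂−k₁)]·C_{R0}·(e^(−k₁τ) − e^(−k₂τ)).
e^(−k₁τ) = e^(−2.73×0.951) = e^(−2.596) = 0.07455; e^(−k₂τ) = e^(−0.2634) = 0.7684.
C_S = 2.73×2.36/(0.277−2.73) × (0.07455−0.7684) = (-2.626)×(-0.6939) = 1.822 mol·L⁻¹.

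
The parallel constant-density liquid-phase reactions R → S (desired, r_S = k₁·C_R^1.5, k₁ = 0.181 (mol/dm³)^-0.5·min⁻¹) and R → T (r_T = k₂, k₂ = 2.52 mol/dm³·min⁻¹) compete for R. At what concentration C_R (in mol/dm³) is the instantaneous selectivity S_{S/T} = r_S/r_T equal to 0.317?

S_{S/T} = (k₁/k₂)·C_R^1.5 ⇒ C_R = (S·k₂/k₁)^(1/1.5).
= (0.317×2.52/0.181)^(0.6667) = (4.413)^(0.6667) = 2.69 mol/dm³.

2.69 mol/dm³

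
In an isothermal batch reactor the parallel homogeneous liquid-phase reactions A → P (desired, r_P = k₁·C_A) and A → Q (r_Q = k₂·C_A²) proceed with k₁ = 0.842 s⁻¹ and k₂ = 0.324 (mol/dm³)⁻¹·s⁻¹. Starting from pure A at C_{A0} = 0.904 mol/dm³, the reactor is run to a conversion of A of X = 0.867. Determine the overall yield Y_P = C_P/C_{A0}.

C_A = C_{A0}(1−X) = 0.1202 mol/dm³.
Along a PFR/batch, dC_P/dC_A = −r_P/(r_P+r_Q) = −k₁/(k₁+k₂·C_A).
Integrating from C_{A0} to C_A: C_P = (0.842/0.324)·ln[(0.842+0.324·0.904)/(0.842+0.324·0.120)] = 2.599·ln(1.135/0.8810) = 0.6582 mol/dm³.
Y_P = C_P/C_{A0} = 0.6582/0.904 = 0.728.

0.728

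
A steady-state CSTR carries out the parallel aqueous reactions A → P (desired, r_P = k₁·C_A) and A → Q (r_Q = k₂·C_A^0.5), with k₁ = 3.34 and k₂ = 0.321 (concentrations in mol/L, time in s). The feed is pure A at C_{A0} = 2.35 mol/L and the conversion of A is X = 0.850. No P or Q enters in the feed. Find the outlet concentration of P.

1.72 mol/L

Exit C_A = C_{A0}(1−X) = 2.35×0.150 = 0.3525 mol/L.
A CSTR operates uniformly at the exit composition, giving r_P = 1.177 and r_Q = 0.1906 (each k·C_A^n at C_A = 0.3525).
Fraction of consumed A going to P: r_P/(r_P+r_Q) = 0.8607.
C_P = 0.8607·C_{A0}·X = 0.8607×2.35×0.850 = 1.72 mol/L.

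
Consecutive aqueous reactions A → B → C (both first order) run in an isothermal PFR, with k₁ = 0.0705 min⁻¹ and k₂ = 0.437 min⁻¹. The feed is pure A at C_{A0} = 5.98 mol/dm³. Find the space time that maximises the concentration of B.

4.98 min

For first-order series the maximum of C_B occurs at τ_opt = ln(k₂/k₁)/(k₂−k₁).
= ln(0.437/0.0705)/(0.437−0.0705) = ln(6.199)/0.3665 = 1.824/0.3665 = 4.98 min.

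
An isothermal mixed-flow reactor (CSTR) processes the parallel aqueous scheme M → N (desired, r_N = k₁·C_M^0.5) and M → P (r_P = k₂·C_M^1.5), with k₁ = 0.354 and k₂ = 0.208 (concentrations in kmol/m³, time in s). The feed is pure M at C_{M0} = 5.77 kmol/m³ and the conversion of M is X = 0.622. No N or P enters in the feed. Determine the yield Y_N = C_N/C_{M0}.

Exit C_M = C_{M0}(1−X) = 5.77×0.378 = 2.181 kmol/m³.
In a CSTR the entire volume is at exit conditions, so r_N = 0.354×2.181^0.5 = 0.5228 and r_P = 0.208×2.181^1.5 = 0.6700.
Fraction of consumed M going to N: r_N/(r_N+r_P) = 0.4383.
C_N = 0.4383·C_{M0}·X = 0.4383×5.77×0.622 = 1.57 kmol/m³; Y_N = C_N/C_{M0} = 0.273.

0.273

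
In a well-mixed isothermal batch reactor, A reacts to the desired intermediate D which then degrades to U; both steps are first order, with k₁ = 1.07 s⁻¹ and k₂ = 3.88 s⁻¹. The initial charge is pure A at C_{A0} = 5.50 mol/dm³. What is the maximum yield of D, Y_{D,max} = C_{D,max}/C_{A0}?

At the optimum, C_{D,max}/C_{A0} = (k₁/k₂)^[k₂/(k₂−k₁)].
= (1.07/3.88)^(3.88/(3.88−1.07)) = (0.2758)^(1.381) = 0.1689.

0.169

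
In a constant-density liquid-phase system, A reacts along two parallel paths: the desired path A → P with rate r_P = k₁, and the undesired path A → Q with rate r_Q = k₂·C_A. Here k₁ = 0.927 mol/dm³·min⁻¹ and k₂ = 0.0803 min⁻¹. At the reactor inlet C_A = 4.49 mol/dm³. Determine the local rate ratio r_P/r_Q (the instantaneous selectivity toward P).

S_{P/Q} = r_P/r_Q = (k₁)/(k₂·C_A) = (k₁/k₂)·C_A⁻¹.
= (0.927) / (0.0803×4.490) = 0.9270/0.3605 = 2.57.
The undesired path is higher order in A, so low C_A (CSTR or dilute feed) favours P.

2.57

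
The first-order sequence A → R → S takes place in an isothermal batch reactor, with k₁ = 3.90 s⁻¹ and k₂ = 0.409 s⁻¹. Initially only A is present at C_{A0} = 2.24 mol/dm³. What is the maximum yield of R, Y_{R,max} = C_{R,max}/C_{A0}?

For a first-order series the maximum intermediate yield is C_{R,max}/C_{A0} = (k₁/k₂)^[k₂/(k₂−k₁)].
= (3.90/0.409)^(0.409/(0.409−3.90)) = (9.535)^(-0.1172) = 0.7678.

0.768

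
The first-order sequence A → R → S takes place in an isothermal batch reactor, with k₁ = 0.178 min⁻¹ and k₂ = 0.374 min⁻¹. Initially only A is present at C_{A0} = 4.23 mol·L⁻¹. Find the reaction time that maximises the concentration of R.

For first-order series the maximum of C_R occurs at t_opt = ln(k₂/k₁)/(k₂−k₁).
= ln(0.374/0.178)/(0.374−0.178) = ln(2.101)/0.1960 = 0.7425/0.1960 = 3.79 min.

3.79 min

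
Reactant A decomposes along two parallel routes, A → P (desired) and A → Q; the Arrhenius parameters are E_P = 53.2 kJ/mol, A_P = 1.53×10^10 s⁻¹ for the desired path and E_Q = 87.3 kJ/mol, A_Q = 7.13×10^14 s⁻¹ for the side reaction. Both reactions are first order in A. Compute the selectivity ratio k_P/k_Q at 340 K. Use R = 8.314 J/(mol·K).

3.72

With equal orders, S_{P/Q} = k_P/k_Q = (A_P/A_Q)·exp[(E_Q−E_P)/(RT)].
(E_Q−E_P)/(RT) = (87.3−53.2)×10³/(8.314×340) = 34100/2827 = 12.06.
k_P/k_Q = (1.53×10^10/7.13×10^14)·exp(12.06) = 2.146×10^-5 × 1.734×10^5 = 3.72.
Since E_P < E_Q, lowering the temperature improves selectivity toward P.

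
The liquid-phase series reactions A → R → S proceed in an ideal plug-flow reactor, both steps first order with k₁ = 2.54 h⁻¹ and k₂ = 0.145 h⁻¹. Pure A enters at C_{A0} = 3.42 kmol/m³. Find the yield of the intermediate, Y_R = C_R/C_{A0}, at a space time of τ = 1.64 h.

For first-order series with pure A initially, C_R(τ) = k₁C_{A0}/(k₂−k₁)·(e^(−k₁τ) − e^(−k₂τ)).
e^(−k₁τ) = e^(−2.54×1.64) = e^(−4.166) = 0.01552; e^(−k₂τ) = e^(−0.2378) = 0.7884.
C_R = 2.54×3.42/(0.145−2.54) × (0.01552−0.7884) = (-3.627)×(-0.7728) = 2.803 kmol/m³.
Y_R = C_R/C_{A0} = 2.803/3.42 = 0.820.

0.820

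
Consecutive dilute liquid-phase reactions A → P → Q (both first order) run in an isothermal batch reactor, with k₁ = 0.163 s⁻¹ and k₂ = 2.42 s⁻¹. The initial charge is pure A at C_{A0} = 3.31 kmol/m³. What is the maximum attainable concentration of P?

Evaluating C_P at t_opt = ln(k₂/k₁)/(k₂−k₁) gives C_{P,max}/C_{A0} = (k₁/k₂)^[k₂/(k₂−k₁)].
= (0.163/2.42)^(2.42/(2.42−0.163)) = (0.06736)^(1.072) = 0.05543.
C_{P,max} = 0.05543×3.31 = 0.183 kmol/m³.

0.183 kmol/m³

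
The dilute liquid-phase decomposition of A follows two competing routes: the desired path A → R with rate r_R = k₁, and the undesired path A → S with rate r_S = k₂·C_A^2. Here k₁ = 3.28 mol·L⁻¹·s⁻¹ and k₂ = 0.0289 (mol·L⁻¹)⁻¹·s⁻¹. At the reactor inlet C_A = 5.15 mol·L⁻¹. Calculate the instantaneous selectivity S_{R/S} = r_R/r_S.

4.28

S_{R/S} = r_R/r_S = (k₁)/(k₂·C_A^2) = (k₁/k₂)·C_A^-2.
= (3.28) / (0.0289×5.150^2) = 3.280/0.7665 = 4.28.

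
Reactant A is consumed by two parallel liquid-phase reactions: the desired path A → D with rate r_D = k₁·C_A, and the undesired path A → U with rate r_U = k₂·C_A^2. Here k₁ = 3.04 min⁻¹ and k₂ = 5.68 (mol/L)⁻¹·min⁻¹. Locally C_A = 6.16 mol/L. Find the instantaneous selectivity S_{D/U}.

0.0869

S_{D/U} = r_D/r_U = (k₁·C_A)/(k₂·C_A^2) = (k₁/k₂)·C_A⁻¹.
= (3.04×6.160) / (5.68×6.160^2) = 18.73/215.5 = 0.0869.
The undesired path is higher order in A, so low C_A (CSTR or dilute feed) favours D.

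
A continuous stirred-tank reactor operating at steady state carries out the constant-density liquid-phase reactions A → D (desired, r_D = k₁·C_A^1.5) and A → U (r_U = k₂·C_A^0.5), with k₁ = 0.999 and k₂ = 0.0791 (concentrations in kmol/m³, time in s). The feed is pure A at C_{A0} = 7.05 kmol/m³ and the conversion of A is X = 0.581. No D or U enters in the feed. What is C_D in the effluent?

Exit C_A = C_{A0}(1−X) = 7.05×0.419 = 2.954 kmol/m³.
In a CSTR the entire volume is at exit conditions, so r_D = 0.999×2.954^1.5 = 5.072 and r_U = 0.0791×2.954^0.5 = 0.1359.
Fraction of consumed A going to D: r_D/(r_D+r_U) = 0.9739.
C_D = 0.9739·C_{A0}·X = 0.9739×7.05×0.581 = 3.99 kmol/m³.

3.99 kmol/m³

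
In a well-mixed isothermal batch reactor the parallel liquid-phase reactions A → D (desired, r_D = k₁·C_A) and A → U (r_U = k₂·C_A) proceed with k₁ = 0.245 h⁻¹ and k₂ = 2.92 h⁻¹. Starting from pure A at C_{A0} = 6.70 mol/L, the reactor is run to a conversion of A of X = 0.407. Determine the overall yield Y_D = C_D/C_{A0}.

C_A = C_{A0}(1−X) = 3.973 mol/L.
Both paths are first order in A, so the instantaneous fraction to D is constant: dC_D/d(−C_A) = k₁/(k₁+k₂) = 0.07741.
C_D = 0.07741·(C_{A0}−C_A) = 0.07741×2.727 = 0.211 mol/L.
Y_D = C_D/C_{A0} = 0.2111/6.70 = 0.0315.

0.0315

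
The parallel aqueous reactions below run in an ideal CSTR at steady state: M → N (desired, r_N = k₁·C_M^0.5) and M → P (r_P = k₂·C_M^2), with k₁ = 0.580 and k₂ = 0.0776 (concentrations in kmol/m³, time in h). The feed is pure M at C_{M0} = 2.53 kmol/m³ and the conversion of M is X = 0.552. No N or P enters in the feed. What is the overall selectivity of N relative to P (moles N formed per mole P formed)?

Exit C_M = C_{M0}(1−X) = 2.53×0.448 = 1.133 kmol/m³.
In a CSTR the entire volume is at exit conditions, so r_N = 0.580×1.133^0.5 = 0.6175 and r_P = 0.0776×1.133^2 = 0.09969.
Overall selectivity = C_N/C_P = r_Nτ/(r_Pτ) = r_N/r_P = 6.19.

6.19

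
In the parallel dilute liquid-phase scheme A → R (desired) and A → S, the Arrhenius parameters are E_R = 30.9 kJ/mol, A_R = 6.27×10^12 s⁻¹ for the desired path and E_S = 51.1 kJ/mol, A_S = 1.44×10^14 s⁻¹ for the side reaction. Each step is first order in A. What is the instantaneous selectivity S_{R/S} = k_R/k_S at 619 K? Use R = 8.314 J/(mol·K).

k_R/k_S = (A_R/A_S)·exp[−(E_R−E_S)/(RT)] = (A_R/A_S)·exp[(E_S−E_R)/(RT)].
(E_S−E_R)/(RT) = (51.1−30.9)×10³/(8.314×619) = 20200/5146 = 3.925.
k_R/k_S = (6.27×10^12/1.44×10^14)·exp(3.925) = 0.04354 × 50.66 = 2.21.

2.21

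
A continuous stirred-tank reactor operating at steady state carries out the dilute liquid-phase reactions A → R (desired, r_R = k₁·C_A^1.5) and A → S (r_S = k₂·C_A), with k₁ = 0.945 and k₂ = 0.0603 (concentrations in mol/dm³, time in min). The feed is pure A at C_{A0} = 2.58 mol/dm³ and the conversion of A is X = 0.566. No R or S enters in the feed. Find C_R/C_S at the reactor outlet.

16.6

Exit C_A = C_{A0}(1−X) = 2.58×0.434 = 1.120 mol/dm³.
In a CSTR the entire volume is at exit conditions, so r_R = 0.945×1.120^1.5 = 1.120 and r_S = 0.0603×1.120 = 0.06752.
Overall selectivity = C_R/C_S = r_Rτ/(r_Sτ) = r_R/r_S = 16.6.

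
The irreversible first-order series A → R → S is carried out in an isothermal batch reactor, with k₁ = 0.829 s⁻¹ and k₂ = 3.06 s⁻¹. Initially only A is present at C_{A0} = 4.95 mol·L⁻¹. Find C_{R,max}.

Evaluating C_R at t_opt = ln(k₂/k₁)/(k₂−k₁) gives C_{R,max}/C_{A0} = (k₁/k₂)^[k₂/(k₂−k₁)].
= (0.829/3.06)^(3.06/(3.06−0.829)) = (0.2709)^(1.372) = 0.1668.
C_{R,max} = 0.1668×4.95 = 0.825 mol·L⁻¹.

0.825 mol·L⁻¹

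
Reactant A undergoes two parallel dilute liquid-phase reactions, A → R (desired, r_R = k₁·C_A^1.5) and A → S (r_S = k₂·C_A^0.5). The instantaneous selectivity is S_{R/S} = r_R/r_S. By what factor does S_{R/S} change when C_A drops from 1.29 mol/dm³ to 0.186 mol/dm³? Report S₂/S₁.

0.144

S_{R/S} = (k₁/k₂)·C_A, so S₂/S₁ = (C_{A,2}/C_{A,1}).
= 0.186/1.29 = 0.144.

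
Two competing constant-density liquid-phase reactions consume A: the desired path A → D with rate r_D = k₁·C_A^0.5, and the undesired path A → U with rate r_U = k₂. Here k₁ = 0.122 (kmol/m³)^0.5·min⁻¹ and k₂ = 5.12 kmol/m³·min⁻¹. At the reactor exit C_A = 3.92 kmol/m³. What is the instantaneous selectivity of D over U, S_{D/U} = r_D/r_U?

0.0472

S_{D/U} = r_D/r_U = (k₁·C_A^0.5)/(k₂) = (k₁/k₂)·C_A^0.5.
= (0.122×3.920^0.5) / (5.12) = 0.2415/5.120 = 0.0472.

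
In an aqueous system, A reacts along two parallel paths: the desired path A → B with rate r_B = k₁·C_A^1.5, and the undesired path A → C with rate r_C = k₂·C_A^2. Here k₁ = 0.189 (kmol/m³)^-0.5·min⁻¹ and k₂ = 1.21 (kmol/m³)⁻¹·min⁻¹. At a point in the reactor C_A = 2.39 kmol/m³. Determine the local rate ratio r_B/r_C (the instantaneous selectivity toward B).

S_{B/C} = r_B/r_C = (k₁·C_A^1.5)/(k₂·C_A^2) = (k₁/k₂)·C_A^-0.5.
= (0.189×2.390^1.5) / (1.21×2.390^2) = 0.6983/6.912 = 0.101.

0.101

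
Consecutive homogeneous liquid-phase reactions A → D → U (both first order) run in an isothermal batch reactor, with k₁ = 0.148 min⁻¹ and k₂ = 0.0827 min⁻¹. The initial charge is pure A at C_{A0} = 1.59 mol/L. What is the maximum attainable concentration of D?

At the optimum, C_{D,max}/C_{A0} = (k₁/k₂)^[k₂/(k₂−k₁)].
= (0.148/0.0827)^(0.0827/(0.0827−0.148)) = (1.790)^(-1.266) = 0.4785.
C_{D,max} = 0.4785×1.59 = 0.761 mol/L.

0.761 mol/L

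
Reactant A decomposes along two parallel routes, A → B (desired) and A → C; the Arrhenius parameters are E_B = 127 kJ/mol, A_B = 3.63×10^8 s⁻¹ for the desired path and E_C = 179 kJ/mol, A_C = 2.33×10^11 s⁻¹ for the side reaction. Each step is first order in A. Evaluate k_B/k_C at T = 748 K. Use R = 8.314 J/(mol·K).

k_B/k_C = (A_B/A_C)·exp[−(E_B−E_C)/(RT)] = (A_B/A_C)·exp[(E_C−E_B)/(RT)].
(E_C−E_B)/(RT) = (179−127)×10³/(8.314×748) = 52000/6219 = 8.362.
k_B/k_C = (3.63×10^8/2.33×10^11)·exp(8.362) = 0.001558 × 4280 = 6.67.

6.67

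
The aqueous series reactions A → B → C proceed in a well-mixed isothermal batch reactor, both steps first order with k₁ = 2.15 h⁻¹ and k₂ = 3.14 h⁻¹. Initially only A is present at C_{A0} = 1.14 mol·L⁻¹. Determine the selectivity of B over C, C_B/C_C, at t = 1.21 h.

0.138

Solving the coupled first-order balances gives C_B(t) = [k₁/(k₂−k₁)]·C_{A0}·(e^(−k₁t) − e^(−k₂t)).
e^(−k₁t) = e^(−2.15×1.21) = e^(−2.601) = 0.07416; e^(−k₂t) = e^(−3.799) = 0.02238.
C_B = 2.15×1.14/(3.14−2.15) × (0.07416−0.02238) = 2.476×0.05178 = 0.1282 mol·L⁻¹.
C_A = C_{A0}e^(−k₁t) = 0.08454 mol·L⁻¹, so C_C = C_{A0}−C_A−C_B = 0.9273 mol·L⁻¹; C_B/C_C = 0.138.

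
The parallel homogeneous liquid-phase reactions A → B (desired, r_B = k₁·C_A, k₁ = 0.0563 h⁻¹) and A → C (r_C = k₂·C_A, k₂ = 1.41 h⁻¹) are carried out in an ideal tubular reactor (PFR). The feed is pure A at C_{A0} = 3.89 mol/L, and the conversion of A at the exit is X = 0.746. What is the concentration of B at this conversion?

0.111 mol/L

C_A = C_{A0}(1−X) = 0.9881 mol/L.
Both paths are first order in A, so the instantaneous fraction to B is constant: dC_B/d(−C_A) = k₁/(k₁+k₂) = 0.03840.
C_B = 0.03840·(C_{A0}−C_A) = 0.03840×2.902 = 0.111 mol/L.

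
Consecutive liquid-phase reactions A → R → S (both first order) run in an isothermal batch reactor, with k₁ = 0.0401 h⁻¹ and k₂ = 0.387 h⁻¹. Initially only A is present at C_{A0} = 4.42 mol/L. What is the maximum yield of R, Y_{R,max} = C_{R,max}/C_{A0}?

0.0797

At the optimum, C_{R,max}/C_{A0} = (k₁/k₂)^[k₂/(k₂−k₁)].
= (0.0401/0.387)^(0.387/(0.387−0.0401)) = (0.1036)^(1.116) = 0.07973.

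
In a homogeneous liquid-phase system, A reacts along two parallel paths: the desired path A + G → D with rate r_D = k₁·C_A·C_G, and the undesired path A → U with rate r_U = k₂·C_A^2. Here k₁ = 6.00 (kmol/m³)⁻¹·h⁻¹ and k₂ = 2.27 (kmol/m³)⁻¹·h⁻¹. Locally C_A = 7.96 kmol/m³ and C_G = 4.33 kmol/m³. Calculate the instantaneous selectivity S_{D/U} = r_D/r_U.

S_{D/U} = r_D/r_U = (k₁·C_A·C_G)/(k₂·C_A^2) = (k₁/k₂)·C_A⁻¹·C_G.
= (6.00×7.960×4.330) / (2.27×7.960^2) = 206.8/143.8 = 1.44.

1.44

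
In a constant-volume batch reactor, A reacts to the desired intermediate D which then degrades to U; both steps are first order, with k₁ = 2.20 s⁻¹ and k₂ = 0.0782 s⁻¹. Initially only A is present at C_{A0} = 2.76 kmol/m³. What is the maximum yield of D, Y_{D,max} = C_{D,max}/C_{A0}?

At the optimum, C_{D,max}/C_{A0} = (k₁/k₂)^[k₂/(k₂−k₁)].
= (2.20/0.0782)^(0.0782/(0.0782−2.20)) = (28.13)^(-0.03686) = 0.8843.

0.884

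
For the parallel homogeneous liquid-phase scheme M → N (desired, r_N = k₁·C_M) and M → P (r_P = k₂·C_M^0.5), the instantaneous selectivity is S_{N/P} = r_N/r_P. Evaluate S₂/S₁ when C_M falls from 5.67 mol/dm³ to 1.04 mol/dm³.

S_{N/P} = (k₁/k₂)·C_M^0.5, so S₂/S₁ = (C_{M,2}/C_{M,1})^0.5.
= (1.04/5.67)^0.5 = (0.1834)^0.5 = 0.428.

0.428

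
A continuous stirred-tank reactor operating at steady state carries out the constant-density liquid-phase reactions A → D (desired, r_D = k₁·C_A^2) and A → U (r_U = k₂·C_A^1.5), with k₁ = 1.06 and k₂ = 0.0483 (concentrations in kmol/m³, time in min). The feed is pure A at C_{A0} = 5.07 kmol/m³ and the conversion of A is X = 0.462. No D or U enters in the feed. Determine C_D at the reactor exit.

2.28 kmol/m³

Exit C_A = C_{A0}(1−X) = 5.07×0.538 = 2.728 kmol/m³.
Rates in a CSTR are evaluated at the outlet concentration: r_D = 1.06×2.728^2 = 7.887, r_U = 0.0483×2.728^1.5 = 0.2176.
Fraction of consumed A going to D: r_D/(r_D+r_U) = 0.9732.
C_D = 0.9732·C_{A0}·X = 0.9732×5.07×0.462 = 2.28 kmol/m³.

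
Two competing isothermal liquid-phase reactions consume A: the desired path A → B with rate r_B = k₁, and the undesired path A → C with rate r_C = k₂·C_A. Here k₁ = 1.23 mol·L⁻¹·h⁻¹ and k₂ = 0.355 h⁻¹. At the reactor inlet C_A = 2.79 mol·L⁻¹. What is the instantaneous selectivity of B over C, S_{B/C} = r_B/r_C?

1.24

S_{B/C} = r_B/r_C = (k₁)/(k₂·C_A) = (k₁/k₂)·C_A⁻¹.
= (1.23) / (0.355×2.790) = 1.230/0.9904 = 1.24.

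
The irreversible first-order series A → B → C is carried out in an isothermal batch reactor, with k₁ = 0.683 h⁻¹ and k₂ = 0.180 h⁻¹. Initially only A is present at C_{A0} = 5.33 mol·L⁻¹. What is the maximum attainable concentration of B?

Evaluating C_B at t_opt = ln(k₂/k₁)/(k₂−k₁) gives C_{B,max}/C_{A0} = (k₁/k₂)^[k₂/(k₂−k₁)].
= (0.683/0.180)^(0.180/(0.180−0.683)) = (3.794)^(-0.3579) = 0.6205.
C_{B,max} = 0.6205×5.33 = 3.31 mol·L⁻¹.

3.31 mol·L⁻¹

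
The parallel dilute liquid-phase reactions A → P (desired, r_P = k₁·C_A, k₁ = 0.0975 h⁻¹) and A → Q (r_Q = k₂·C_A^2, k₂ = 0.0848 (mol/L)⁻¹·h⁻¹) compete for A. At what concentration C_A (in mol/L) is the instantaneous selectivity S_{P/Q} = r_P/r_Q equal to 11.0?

0.105 mol/L

S_{P/Q} = (k₁/k₂)·C_A⁻¹ ⇒ C_A = (S·k₂/k₁)^(-1).
= (11.0×0.0848/0.0975)^(-1) = (9.567)^(-1) = 0.105 mol/L.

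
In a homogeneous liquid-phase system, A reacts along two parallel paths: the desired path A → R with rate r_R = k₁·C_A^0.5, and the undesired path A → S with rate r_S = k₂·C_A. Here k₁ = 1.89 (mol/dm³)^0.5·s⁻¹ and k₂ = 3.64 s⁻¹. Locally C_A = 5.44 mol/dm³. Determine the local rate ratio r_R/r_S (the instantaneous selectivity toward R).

0.223

S_{R/S} = r_R/r_S = (k₁·C_A^0.5)/(k₂·C_A) = (k₁/k₂)·C_A^-0.5.
= (1.89×5.440^0.5) / (3.64×5.440) = 4.408/19.80 = 0.223.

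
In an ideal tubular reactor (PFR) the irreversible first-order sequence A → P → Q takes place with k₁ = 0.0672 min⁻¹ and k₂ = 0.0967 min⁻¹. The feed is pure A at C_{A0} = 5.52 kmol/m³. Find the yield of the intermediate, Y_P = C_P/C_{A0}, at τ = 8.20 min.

0.282

For first-order series with pure A initially, C_P(τ) = k₁C_{A0}/(k₂−k₁)·(e^(−k₁τ) − e^(−k₂τ)).
e^(−k₁τ) = e^(−0.0672×8.20) = e^(−0.5510) = 0.5764; e^(−k₂τ) = e^(−0.7929) = 0.4525.
C_P = 0.0672×5.52/(0.0967−0.0672) × (0.5764−0.4525) = 12.57×0.1238 = 1.557 kmol/m³.
Y_P = C_P/C_{A0} = 1.557/5.52 = 0.282.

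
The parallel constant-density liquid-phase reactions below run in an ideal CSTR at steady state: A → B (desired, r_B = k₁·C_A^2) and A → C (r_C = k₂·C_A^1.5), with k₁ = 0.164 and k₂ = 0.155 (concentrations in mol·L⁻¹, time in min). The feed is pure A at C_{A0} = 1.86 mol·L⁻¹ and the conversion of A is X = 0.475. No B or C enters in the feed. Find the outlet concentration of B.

0.452 mol·L⁻¹

Exit C_A = C_{A0}(1−X) = 1.86×0.525 = 0.9765 mol·L⁻¹.
Rates in a CSTR are evaluated at the outlet concentration: r_B = 0.164×0.9765^2 = 0.1564, r_C = 0.155×0.9765^1.5 = 0.1496.
Fraction of consumed A going to B: r_B/(r_B+r_C) = 0.5111.
C_B = 0.5111·C_{A0}·X = 0.5111×1.86×0.475 = 0.452 mol·L⁻¹.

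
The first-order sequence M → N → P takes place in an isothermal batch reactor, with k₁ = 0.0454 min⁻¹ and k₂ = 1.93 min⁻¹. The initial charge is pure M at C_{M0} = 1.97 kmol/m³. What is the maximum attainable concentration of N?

At the optimum, C_{N,max}/C_{M0} = (k₁/k₂)^[k₂/(k₂−k₁)].
= (0.0454/1.93)^(1.93/(1.93−0.0454)) = (0.02352)^(1.024) = 0.02149.
C_{N,max} = 0.02149×1.97 = 0.0423 kmol/m³.

0.0423 kmol/m³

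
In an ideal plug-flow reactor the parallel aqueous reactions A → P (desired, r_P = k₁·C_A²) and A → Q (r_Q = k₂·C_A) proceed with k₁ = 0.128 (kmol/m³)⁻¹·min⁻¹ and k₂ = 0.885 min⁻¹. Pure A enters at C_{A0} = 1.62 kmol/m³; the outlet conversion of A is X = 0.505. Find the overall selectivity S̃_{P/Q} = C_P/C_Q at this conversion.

0.174

C_A = C_{A0}(1−X) = 0.8019 kmol/m³.
Along a PFR/batch, dC_Q/dC_A = −r_Q/(r_P+r_Q) = −k₂/(k₂+k₁·C_A).
Integrating from C_{A0} to C_A: C_Q = (0.885/0.128)·ln[(0.885+0.128·1.62)/(0.885+0.128·0.802)] = 6.914·ln(1.092/0.9876) = 0.6968 kmol/m³.
Then C_P = (C_{A0}−C_A) − C_Q = 0.8181 − 0.6968 = 0.1213 kmol/m³.
S̃_{P/Q} = C_P/C_Q = 0.1213/0.6968 = 0.174.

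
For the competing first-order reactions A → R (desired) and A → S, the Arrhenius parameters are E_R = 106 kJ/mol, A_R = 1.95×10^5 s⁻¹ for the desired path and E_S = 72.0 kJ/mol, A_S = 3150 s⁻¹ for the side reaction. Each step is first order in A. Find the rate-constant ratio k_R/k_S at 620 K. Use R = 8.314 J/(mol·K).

0.0846

Since both paths have the same order in A, the concentration cancels and S_{R/S} = k_R/k_S = (A_R/A_S)·exp[(E_S−E_R)/(RT)].
(E_S−E_R)/(RT) = (72.0−106)×10³/(8.314×620) = -34000/5155 = -6.596.
k_R/k_S = (1.95×10^5/3150)·exp(-6.596) = 61.90 × 0.001366 = 0.0846.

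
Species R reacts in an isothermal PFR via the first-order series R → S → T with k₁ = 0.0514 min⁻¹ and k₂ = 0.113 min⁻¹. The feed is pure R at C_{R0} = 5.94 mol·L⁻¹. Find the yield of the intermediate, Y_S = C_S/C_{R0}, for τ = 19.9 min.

0.212

For first-order series with pure R initially, C_S(τ) = k₁C_{R0}/(k₂−k₁)·(e^(−k₁τ) − e^(−k₂τ)).
e^(−k₁τ) = e^(−0.0514×19.9) = e^(−1.023) = 0.3596; e^(−k₂τ) = e^(−2.249) = 0.1055.
C_S = 0.0514×5.94/(0.113−0.0514) × (0.3596−0.1055) = 4.956×0.2540 = 1.259 mol·L⁻¹.
Y_S = C_S/C_{R0} = 1.259/5.94 = 0.212.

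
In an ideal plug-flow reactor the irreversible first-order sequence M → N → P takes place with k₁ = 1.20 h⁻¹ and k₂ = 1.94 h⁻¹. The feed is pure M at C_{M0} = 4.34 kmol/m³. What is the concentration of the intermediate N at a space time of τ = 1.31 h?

0.907 kmol/m³

For first-order series with pure M initially, C_N(τ) = k₁C_{M0}/(k₂−k₁)·(e^(−k₁τ) − e^(−k₂τ)).
e^(−k₁τ) = e^(−1.20×1.31) = e^(−1.572) = 0.2076; e^(−k₂τ) = e^(−2.541) = 0.07876.
C_N = 1.20×4.34/(1.94−1.20) × (0.2076−0.07876) = 7.038×0.1289 = 0.9070 kmol/m³.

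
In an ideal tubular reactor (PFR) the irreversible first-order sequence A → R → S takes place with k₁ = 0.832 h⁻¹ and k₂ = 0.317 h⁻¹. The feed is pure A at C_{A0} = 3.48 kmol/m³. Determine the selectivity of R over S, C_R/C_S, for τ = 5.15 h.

The intermediate concentration in a first-order A→B→C sequence is C_R = k₁C_{A0}(e^(−k₁τ) − e^(−k₂τ))/(k₂−k₁).
e^(−k₁τ) = e^(−0.832×5.15) = e^(−4.285) = 0.01378; e^(−k₂τ) = e^(−1.633) = 0.1954.
C_R = 0.832×3.48/(0.317−0.832) × (0.01378−0.1954) = (-5.622)×(-0.1817) = 1.021 kmol/m³.
C_A = C_{A0}e^(−k₁τ) = 0.04794 kmol/m³, so C_S = C_{A0}−C_A−C_R = 2.411 kmol/m³; C_R/C_S = 0.424.

0.424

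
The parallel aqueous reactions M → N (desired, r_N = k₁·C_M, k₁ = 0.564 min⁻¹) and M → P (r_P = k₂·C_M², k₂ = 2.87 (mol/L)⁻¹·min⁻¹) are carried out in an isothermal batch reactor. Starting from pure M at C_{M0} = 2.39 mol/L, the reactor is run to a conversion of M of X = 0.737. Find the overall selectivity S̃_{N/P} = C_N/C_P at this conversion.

0.146

C_M = C_{M0}(1−X) = 0.6286 mol/L.
Along a PFR/batch, dC_N/dC_M = −r_N/(r_N+r_P) = −k₁/(k₁+k₂·C_M).
Integrating from C_{M0} to C_M: C_N = (0.564/2.87)·ln[(0.564+2.87·2.39)/(0.564+2.87·0.629)] = 0.1965·ln(7.423/2.368) = 0.2245 mol/L.
C_P = (C_{M0}−C_M)−C_N = 1.537 mol/L; S̃_{N/P} = 0.2245/1.537 = 0.146.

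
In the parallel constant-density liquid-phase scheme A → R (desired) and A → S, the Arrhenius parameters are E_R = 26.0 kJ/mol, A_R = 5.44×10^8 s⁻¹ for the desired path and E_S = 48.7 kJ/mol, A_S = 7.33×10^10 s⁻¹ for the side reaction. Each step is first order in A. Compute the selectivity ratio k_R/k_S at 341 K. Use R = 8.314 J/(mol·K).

k_R/k_S = (A_R/A_S)·exp[−(E_R−E_S)/(RT)] = (A_R/A_S)·exp[(E_S−E_R)/(RT)].
(E_S−E_R)/(RT) = (48.7−26.0)×10³/(8.314×341) = 22700/2835 = 8.007.
k_R/k_S = (5.44×10^8/7.33×10^10)·exp(8.007) = 0.007422 × 3001 = 22.3.
Since E_R < E_S, lowering the temperature improves selectivity toward R.

22.3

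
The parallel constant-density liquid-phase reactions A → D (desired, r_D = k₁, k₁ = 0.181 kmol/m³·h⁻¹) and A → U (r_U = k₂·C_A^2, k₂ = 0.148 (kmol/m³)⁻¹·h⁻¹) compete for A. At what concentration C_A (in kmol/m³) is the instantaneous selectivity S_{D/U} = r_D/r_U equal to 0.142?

S_{D/U} = (k₁/k₂)·C_A^-2 ⇒ C_A = (S·k₂/k₁)^(-0.5).
= (0.142×0.148/0.181)^(-0.5) = (0.1161)^(-0.5) = 2.93 kmol/m³.

2.93 kmol/m³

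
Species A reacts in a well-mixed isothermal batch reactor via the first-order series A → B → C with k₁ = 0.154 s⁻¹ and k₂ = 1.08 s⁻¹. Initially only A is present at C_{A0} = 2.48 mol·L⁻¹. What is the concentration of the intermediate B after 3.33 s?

Solving the coupled first-order balances gives C_B(t) = [k₁/(k₂−k₁)]·C_{A0}·(e^(−k₁t) − e^(−k₂t)).
e^(−k₁t) = e^(−0.154×3.33) = e^(−0.5128) = 0.5988; e^(−k₂t) = e^(−3.596) = 0.02742.
C_B = 0.154×2.48/(1.08−0.154) × (0.5988−0.02742) = 0.4124×0.5714 = 0.2357 mol·L⁻¹.

0.236 mol·L⁻¹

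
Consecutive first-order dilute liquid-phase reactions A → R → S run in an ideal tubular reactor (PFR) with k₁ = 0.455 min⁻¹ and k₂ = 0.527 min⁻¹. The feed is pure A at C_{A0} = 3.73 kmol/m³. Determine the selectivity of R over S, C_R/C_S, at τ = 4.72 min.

0.317

The intermediate concentration in a first-order A→B→C sequence is C_R = k₁C_{A0}(e^(−k₁τ) − e^(−k₂τ))/(k₂−k₁).
e^(−k₁τ) = e^(−0.455×4.72) = e^(−2.148) = 0.1168; e^(−k₂τ) = e^(−2.487) = 0.08312.
C_R = 0.455×3.73/(0.527−0.455) × (0.1168−0.08312) = 23.57×0.03364 = 0.7930 kmol/m³.
C_A = C_{A0}e^(−k₁τ) = 0.4355 kmol/m³, so C_S = C_{A0}−C_A−C_R = 2.501 kmol/m³; C_R/C_S = 0.317.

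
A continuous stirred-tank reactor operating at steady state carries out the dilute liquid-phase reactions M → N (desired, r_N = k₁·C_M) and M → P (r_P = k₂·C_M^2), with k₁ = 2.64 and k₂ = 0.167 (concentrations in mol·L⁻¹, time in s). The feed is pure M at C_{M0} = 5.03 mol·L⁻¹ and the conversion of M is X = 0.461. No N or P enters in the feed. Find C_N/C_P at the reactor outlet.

Exit C_M = C_{M0}(1−X) = 5.03×0.539 = 2.711 mol·L⁻¹.
Rates in a CSTR are evaluated at the outlet concentration: r_N = 2.64×2.711 = 7.157, r_P = 0.167×2.711^2 = 1.228.
Overall selectivity = C_N/C_P = r_Nτ/(r_Pτ) = r_N/r_P = 5.83.

5.83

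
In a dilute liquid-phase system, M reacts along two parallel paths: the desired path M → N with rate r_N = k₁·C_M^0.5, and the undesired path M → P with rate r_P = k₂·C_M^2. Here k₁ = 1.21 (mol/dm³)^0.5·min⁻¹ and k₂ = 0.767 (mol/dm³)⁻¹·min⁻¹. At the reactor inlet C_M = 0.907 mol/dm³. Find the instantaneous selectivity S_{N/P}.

1.83

S_{N/P} = r_N/r_P = (k₁·C_M^0.5)/(k₂·C_M^2) = (k₁/k₂)·C_M^-1.5.
= (1.21×0.9070^0.5) / (0.767×0.9070^2) = 1.152/0.6310 = 1.83.
The undesired path is higher order in M, so low C_M (CSTR or dilute feed) favours N.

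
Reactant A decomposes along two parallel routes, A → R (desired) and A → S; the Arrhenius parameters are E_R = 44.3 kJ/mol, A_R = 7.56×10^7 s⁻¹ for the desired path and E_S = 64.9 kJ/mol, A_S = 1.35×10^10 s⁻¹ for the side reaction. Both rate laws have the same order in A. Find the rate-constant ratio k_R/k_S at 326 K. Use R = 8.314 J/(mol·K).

k_R/k_S = (A_R/A_S)·exp[−(E_R−E_S)/(RT)] = (A_R/A_S)·exp[(E_S−E_R)/(RT)].
(E_S−E_R)/(RT) = (64.9−44.3)×10³/(8.314×326) = 20600/2710 = 7.600.
k_R/k_S = (7.56×10^7/1.35×10^10)·exp(7.600) = 0.005600 × 1999 = 11.2.
Since E_R < E_S, lowering the temperature improves selectivity toward R.

11.2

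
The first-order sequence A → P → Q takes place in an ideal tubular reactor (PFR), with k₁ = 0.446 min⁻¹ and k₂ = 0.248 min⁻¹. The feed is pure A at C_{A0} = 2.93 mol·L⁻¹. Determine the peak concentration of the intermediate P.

1.40 mol·L⁻¹

At the optimum, C_{P,max}/C_{A0} = (k₁/k₂)^[k₂/(k₂−k₁)].
= (0.446/0.248)^(0.248/(0.248−0.446)) = (1.798)^(-1.253) = 0.4795.
C_{P,max} = 0.4795×2.93 = 1.40 mol·L⁻¹.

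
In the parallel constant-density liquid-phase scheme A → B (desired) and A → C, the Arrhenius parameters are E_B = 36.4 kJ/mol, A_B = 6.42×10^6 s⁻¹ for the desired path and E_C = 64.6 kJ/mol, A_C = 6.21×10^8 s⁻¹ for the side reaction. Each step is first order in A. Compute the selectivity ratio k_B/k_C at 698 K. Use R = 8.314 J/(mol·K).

With equal orders, S_{B/C} = k_B/k_C = (A_B/A_C)·exp[(E_C−E_B)/(RT)].
(E_C−E_B)/(RT) = (64.6−36.4)×10³/(8.314×698) = 28200/5803 = 4.859.
k_B/k_C = (6.42×10^6/6.21×10^8)·exp(4.859) = 0.01034 × 128.9 = 1.33.
Since E_B < E_C, lowering the temperature improves selectivity toward B.

1.33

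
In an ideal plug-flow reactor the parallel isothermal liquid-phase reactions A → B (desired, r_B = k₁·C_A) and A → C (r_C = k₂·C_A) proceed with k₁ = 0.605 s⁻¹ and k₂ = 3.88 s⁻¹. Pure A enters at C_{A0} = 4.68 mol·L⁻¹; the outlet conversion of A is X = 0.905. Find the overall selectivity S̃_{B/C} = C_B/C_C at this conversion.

C_A = C_{A0}(1−X) = 0.4446 mol·L⁻¹.
Both paths are first order in A, so the instantaneous fraction to B is constant: dC_B/d(−C_A) = k₁/(k₁+k₂) = 0.1349.
C_B = 0.1349·(C_{A0}−C_A) = 0.1349×4.235 = 0.571 mol·L⁻¹.
C_C = (C_{A0}−C_A)−C_B = 3.664 mol·L⁻¹; S̃_{B/C} = 0.5713/3.664 = 0.156.

0.156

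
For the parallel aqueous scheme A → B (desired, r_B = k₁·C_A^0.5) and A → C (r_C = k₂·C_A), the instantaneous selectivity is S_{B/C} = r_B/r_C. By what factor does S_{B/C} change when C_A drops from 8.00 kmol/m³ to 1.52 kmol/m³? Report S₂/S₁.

S_{B/C} = (k₁/k₂)·C_A^-0.5, so S₂/S₁ = (C_{A,2}/C_{A,1})^-0.5.
= (1.52/8.00)^(-0.5) = (0.1900)^(-0.5) = 2.29.

2.29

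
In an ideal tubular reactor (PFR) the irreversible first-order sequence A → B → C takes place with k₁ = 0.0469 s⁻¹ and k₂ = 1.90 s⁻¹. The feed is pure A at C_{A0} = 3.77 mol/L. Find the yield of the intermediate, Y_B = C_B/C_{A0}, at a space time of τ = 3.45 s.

Solving the coupled first-order balances gives C_B(τ) = [k₁/(k₂−k₁)]·C_{A0}·(e^(−k₁τ) − e^(−k₂τ)).
e^(−k₁τ) = e^(−0.0469×3.45) = e^(−0.1618) = 0.8506; e^(−k₂τ) = e^(−6.555) = 0.001423.
C_B = 0.0469×3.77/(1.90−0.0469) × (0.8506−0.001423) = 0.09541×0.8492 = 0.08102 mol/L.
Y_B = C_B/C_{A0} = 0.08102/3.77 = 0.0215.

0.0215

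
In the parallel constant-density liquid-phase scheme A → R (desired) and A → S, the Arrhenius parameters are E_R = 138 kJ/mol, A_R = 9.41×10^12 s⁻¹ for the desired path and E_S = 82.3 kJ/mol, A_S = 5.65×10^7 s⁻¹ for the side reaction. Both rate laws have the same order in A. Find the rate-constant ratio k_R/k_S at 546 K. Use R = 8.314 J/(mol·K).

With equal orders, S_{R/S} = k_R/k_S = (A_R/A_S)·exp[(E_S−E_R)/(RT)].
(E_S−E_R)/(RT) = (82.3−138)×10³/(8.314×546) = -55700/4539 = -12.27.
k_R/k_S = (9.41×10^12/5.65×10^7)·exp(-12.27) = 1.665×10^5 × 4.689×10^-6 = 0.781.
Since E_R > E_S, raising the temperature improves selectivity toward R.

0.781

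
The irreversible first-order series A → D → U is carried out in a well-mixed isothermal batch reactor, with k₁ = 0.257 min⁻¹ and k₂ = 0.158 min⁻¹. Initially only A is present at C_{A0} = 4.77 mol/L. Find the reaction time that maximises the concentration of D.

For first-order series the maximum of C_D occurs at t_opt = ln(k₂/k₁)/(k₂−k₁).
= ln(0.158/0.257)/(0.158−0.257) = ln(0.6148)/-0.09900 = -0.4865/-0.09900 = 4.91 min.

4.91 min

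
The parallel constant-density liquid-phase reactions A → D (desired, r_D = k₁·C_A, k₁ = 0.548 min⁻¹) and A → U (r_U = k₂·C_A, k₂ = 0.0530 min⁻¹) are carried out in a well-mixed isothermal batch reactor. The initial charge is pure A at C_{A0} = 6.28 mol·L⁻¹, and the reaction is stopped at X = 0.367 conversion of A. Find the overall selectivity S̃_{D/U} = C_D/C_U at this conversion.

10.3

C_A = C_{A0}(1−X) = 3.975 mol·L⁻¹.
Both paths are first order in A, so the instantaneous fraction to D is constant: dC_D/d(−C_A) = k₁/(k₁+k₂) = 0.9118.
C_D = 0.9118·(C_{A0}−C_A) = 0.9118×2.305 = 2.10 mol·L⁻¹.
C_U = (C_{A0}−C_A)−C_D = 0.2032 mol·L⁻¹; S̃_{D/U} = 2.102/0.2032 = 10.3.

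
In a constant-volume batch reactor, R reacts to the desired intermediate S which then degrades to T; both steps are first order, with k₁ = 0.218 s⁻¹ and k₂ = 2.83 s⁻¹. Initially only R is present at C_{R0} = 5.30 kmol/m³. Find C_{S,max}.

At the optimum, C_{S,max}/C_{R0} = (k₁/k₂)^[k₂/(k₂−k₁)].
= (0.218/2.83)^(2.83/(2.83−0.218)) = (0.07703)^(1.083) = 0.06219.
C_{S,max} = 0.06219×5.30 = 0.330 kmol/m³.

0.330 kmol/m³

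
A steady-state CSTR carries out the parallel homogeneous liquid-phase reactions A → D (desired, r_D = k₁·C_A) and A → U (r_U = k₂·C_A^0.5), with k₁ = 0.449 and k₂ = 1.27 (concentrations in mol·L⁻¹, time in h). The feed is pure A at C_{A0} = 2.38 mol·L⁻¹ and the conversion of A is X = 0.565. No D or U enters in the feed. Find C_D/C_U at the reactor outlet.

0.360

Exit C_A = C_{A0}(1−X) = 2.38×0.435 = 1.035 mol·L⁻¹.
A CSTR operates uniformly at the exit composition, giving r_D = 0.4648 and r_U = 1.292 (each k·C_A^n at C_A = 1.035).
Overall selectivity = C_D/C_U = r_Dτ/(r_Uτ) = r_D/r_U = 0.360.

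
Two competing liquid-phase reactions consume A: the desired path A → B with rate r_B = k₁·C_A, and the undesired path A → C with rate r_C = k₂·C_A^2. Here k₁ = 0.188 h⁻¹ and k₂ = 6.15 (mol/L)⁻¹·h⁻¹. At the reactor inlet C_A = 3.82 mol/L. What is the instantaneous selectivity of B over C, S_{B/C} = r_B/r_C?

S_{B/C} = r_B/r_C = (k₁·C_A)/(k₂·C_A^2) = (k₁/k₂)·C_A⁻¹.
= (0.188×3.820) / (6.15×3.820^2) = 0.7182/89.74 = 0.00800.
The undesired path is higher order in A, so low C_A (CSTR or dilute feed) favours B.

0.00800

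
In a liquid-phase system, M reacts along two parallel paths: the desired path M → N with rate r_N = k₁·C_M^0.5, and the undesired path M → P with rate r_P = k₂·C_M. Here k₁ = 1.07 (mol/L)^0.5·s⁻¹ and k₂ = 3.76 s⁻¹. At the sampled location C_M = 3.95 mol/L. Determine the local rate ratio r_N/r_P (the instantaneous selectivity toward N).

S_{N/P} = r_N/r_P = (k₁·C_M^0.5)/(k₂·C_M) = (k₁/k₂)·C_M^-0.5.
= (1.07×3.950^0.5) / (3.76×3.950) = 2.127/14.85 = 0.143.
The undesired path is higher order in M, so low C_M (CSTR or dilute feed) favours N.

0.143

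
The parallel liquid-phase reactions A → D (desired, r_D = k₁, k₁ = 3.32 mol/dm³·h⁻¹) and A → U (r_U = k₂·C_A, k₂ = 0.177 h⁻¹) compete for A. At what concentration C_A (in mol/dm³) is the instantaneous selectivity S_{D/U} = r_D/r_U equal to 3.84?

S_{D/U} = (k₁/k₂)·C_A⁻¹ ⇒ C_A = (S·k₂/k₁)^(-1).
= (3.84×0.177/3.32)^(-1) = (0.2047)^(-1) = 4.88 mol/dm³.

4.88 mol/dm³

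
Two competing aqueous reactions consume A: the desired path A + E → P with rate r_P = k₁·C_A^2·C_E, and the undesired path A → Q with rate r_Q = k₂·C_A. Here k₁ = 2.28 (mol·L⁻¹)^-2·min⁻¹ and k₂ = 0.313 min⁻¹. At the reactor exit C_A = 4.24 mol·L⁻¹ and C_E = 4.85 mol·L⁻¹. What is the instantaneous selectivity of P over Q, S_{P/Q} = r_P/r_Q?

150

S_{P/Q} = r_P/r_Q = (k₁·C_A^2·C_E)/(k₂·C_A) = (k₁/k₂)·C_A·C_E.
= (2.28×4.240^2×4.850) / (0.313×4.240) = 198.8/1.327 = 150.
Since the desired path is higher order in A, keeping C_A high (PFR or concentrated feed) favours P.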